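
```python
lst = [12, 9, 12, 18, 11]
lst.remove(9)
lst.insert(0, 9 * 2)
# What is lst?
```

After line 1: lst = [12, 9, 12, 18, 11]
After line 2 (remove first 9): lst = [12, 12, 18, 11]
After line 3 (insert 18 at index 0): lst = [18, 12, 12, 18, 11]

[18, 12, 12, 18, 11]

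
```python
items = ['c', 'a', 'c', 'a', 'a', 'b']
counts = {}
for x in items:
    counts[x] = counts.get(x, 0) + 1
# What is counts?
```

Initial: counts = {}, items = ['c', 'a', 'c', 'a', 'a', 'b']
See 'c': counts = {'c': 1}
See 'a': counts = {'c': 1, 'a': 1}
See 'c': counts = {'c': 2, 'a': 1}
See 'a': counts = {'c': 2, 'a': 2}
See 'a': counts = {'c': 2, 'a': 3}
See 'b': counts = {'c': 2, 'a': 3, 'b': 1}

{'c': 2, 'a': 3, 'b': 1}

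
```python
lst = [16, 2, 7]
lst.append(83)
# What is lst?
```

[16, 2, 7, 83]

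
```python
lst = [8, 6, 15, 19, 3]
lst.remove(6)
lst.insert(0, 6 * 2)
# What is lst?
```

After line 1: lst = [8, 6, 15, 19, 3]
After line 2 (remove first 6): lst = [8, 15, 19, 3]
After line 3 (insert 12 at index 0): lst = [12, 8, 15, 19, 3]

[12, 8, 15, 19, 3]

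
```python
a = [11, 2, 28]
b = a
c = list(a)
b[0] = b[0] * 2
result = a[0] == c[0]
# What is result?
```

After line 1: a = [11, 2, 28]
After line 2 (b = a, alias): a = [11, 2, 28], b = [11, 2, 28]
After line 3 (c = list(a) is a copy, new object): c = [11, 2, 28]
After line 4 (b[0] = 11 * 2 = 22; mutates shared a/b): a = b = [22, 2, 28], c = [11, 2, 28]
After line 5 (a[0] = 22, c[0] = 11; result = False)

False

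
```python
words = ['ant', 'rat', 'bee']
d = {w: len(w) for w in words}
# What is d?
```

{'ant': 3, 'rat': 3, 'bee': 3}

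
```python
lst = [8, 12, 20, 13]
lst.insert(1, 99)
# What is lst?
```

[8, 99, 12, 20, 13]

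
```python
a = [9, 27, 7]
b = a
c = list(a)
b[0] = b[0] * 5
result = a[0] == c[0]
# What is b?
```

After line 1: a = [9, 27, 7]
After line 2 (b = a, alias): a = [9, 27, 7], b = [9, 27, 7]
After line 3 (c = list(a) is a copy, new object): c = [9, 27, 7]
After line 4 (b[0] = 9 * 5 = 45; mutates shared a/b): a = b = [45, 27, 7], c = [9, 27, 7]
After line 5 (a[0] = 45, c[0] = 9; result = False)

[45, 27, 7]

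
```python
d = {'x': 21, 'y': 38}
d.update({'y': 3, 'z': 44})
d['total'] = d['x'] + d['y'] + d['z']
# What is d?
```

After line 1: d = {'x': 21, 'y': 38}
After line 2 (y overwritten, z added): d = {'x': 21, 'y': 3, 'z': 44}
After line 3 (total = 21 + 3 + 44 = 68): d = {'x': 21, 'y': 3, 'z': 44, 'total': 68}

{'x': 21, 'y': 3, 'z': 44, 'total': 68}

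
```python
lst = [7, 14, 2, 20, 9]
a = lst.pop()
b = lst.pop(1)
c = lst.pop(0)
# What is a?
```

After line 1: lst = [7, 14, 2, 20, 9]
After line 2 (pop() -> a = 9): lst = [7, 14, 2, 20]
After line 3 (pop(1) -> b = 14): lst = [7, 2, 20]
After line 4 (pop(0) -> c = 7): lst = [2, 20]

9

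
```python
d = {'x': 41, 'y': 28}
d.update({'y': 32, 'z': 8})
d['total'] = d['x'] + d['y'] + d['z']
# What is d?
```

After line 1: d = {'x': 41, 'y': 28}
After line 2 (y overwritten, z added): d = {'x': 41, 'y': 32, 'z': 8}
After line 3 (total = 41 + 32 + 8 = 81): d = {'x': 41, 'y': 32, 'z': 8, 'total': 81}

{'x': 41, 'y': 32, 'z': 8, 'total': 81}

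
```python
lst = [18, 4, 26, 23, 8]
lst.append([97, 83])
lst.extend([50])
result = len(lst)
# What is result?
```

After line 1: lst = [18, 4, 26, 23, 8]
After line 2 (append adds [97, 83] as single element): lst = [18, 4, 26, 23, 8, [97, 83]]
After line 3 (extend unpacks [50], adds 50): lst = [18, 4, 26, 23, 8, [97, 83], 50]
After line 4: result = len(lst) = 7

7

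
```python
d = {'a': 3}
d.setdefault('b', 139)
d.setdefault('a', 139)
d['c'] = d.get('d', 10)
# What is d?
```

After line 1: d = {'a': 3}
After line 2 (setdefault adds 'b'=139): d = {'a': 3, 'b': 139}
After line 3 (setdefault 'a' no-op, already exists): d = {'a': 3, 'b': 139}
After line 4 (get('d', 10) returns default since 'd' not in d): d = {'a': 3, 'b': 139, 'c': 10}

{'a': 3, 'b': 139, 'c': 10}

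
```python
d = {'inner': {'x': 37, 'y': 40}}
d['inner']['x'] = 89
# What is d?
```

After line 1: d = {'inner': {'x': 37, 'y': 40}}
After line 2 (inner x overwritten): d = {'inner': {'x': 89, 'y': 40}}

{'inner': {'x': 89, 'y': 40}}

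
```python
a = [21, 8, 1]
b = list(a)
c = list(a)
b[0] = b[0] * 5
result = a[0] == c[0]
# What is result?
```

After line 1: a = [21, 8, 1]
After line 2 (b = list(a), copy): a = [21, 8, 1], b = [21, 8, 1]
After line 3 (c = list(a) is a copy, new object): c = [21, 8, 1]
After line 4 (b[0] = 21 * 5 = 105; only b mutates (copy)): a = [21, 8, 1], b = [105, 8, 1], c = [21, 8, 1]
After line 5 (a[0] = 21, c[0] = 21; result = True)

True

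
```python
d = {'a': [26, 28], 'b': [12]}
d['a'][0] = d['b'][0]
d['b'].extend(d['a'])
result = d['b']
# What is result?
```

After line 1: d = {'a': [26, 28], 'b': [12]}
After line 2 (a[0] = b[0] = 12): d = {'a': [12, 28], 'b': [12]}
After line 3 (b.extend(a) appends [12, 28]): d = {'a': [12, 28], 'b': [12, 12, 28]}
After line 4: result = d['b'] = [12, 12, 28]

[12, 12, 28]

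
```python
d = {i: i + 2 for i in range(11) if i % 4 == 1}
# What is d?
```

{1: 3, 5: 7, 9: 11}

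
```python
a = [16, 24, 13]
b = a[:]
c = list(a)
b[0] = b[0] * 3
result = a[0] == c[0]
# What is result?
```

After line 1: a = [16, 24, 13]
After line 2 (b = a[:], copy): a = [16, 24, 13], b = [16, 24, 13]
After line 3 (c = list(a) is a copy, new object): c = [16, 24, 13]
After line 4 (b[0] = 16 * 3 = 48; only b mutates (copy)): a = [16, 24, 13], b = [48, 24, 13], c = [16, 24, 13]
After line 5 (a[0] = 16, c[0] = 16; result = True)

True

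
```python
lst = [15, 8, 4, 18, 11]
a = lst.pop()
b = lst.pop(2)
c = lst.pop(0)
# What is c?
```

After line 1: lst = [15, 8, 4, 18, 11]
After line 2 (pop() -> a = 11): lst = [15, 8, 4, 18]
After line 3 (pop(2) -> b = 4): lst = [15, 8, 18]
After line 4 (pop(0) -> c = 15): lst = [8, 18]

15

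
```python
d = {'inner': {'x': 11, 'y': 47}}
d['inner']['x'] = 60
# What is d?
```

After line 1: d = {'inner': {'x': 11, 'y': 47}}
After line 2 (inner x overwritten): d = {'inner': {'x': 60, 'y': 47}}

{'inner': {'x': 60, 'y': 47}}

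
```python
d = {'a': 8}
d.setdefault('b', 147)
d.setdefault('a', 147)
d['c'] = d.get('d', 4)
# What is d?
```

After line 1: d = {'a': 8}
After line 2 (setdefault adds 'b'=147): d = {'a': 8, 'b': 147}
After line 3 (setdefault 'a' no-op, already exists): d = {'a': 8, 'b': 147}
After line 4 (get('d', 4) returns default since 'd' not in d): d = {'a': 8, 'b': 147, 'c': 4}

{'a': 8, 'b': 147, 'c': 4}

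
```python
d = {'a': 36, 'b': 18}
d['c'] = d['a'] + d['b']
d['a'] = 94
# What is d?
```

After line 1: d = {'a': 36, 'b': 18}
After line 2 (d['c'] = 36 + 18): d = {'a': 36, 'b': 18, 'c': 54}
After line 3: d = {'a': 94, 'b': 18, 'c': 54}

{'a': 94, 'b': 18, 'c': 54}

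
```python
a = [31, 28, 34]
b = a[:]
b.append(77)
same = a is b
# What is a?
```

After line 1: a = [31, 28, 34]
After line 2 (b = a[:] is a shallow copy, new object): a = [31, 28, 34], b = [31, 28, 34]
After line 3 (append only mutates b): a = [31, 28, 34], b = [31, 28, 34, 77]
After line 4 (same = a is b; different objects -> False): same = False

[31, 28, 34]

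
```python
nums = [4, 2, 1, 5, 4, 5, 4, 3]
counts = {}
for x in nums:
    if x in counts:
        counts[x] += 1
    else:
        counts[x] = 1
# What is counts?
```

Initial: counts = {}, nums = [4, 2, 1, 5, 4, 5, 4, 3]
See 4: counts = {4: 1}
See 2: counts = {4: 1, 2: 1}
See 1: counts = {4: 1, 2: 1, 1: 1}
See 5: counts = {4: 1, 2: 1, 1: 1, 5: 1}
See 4: counts = {4: 2, 2: 1, 1: 1, 5: 1}
See 5: counts = {4: 2, 2: 1, 1: 1, 5: 2}
See 4: counts = {4: 3, 2: 1, 1: 1, 5: 2}
See 3: counts = {4: 3, 2: 1, 1: 1, 5: 2, 3: 1}

{4: 3, 2: 1, 1: 1, 5: 2, 3: 1}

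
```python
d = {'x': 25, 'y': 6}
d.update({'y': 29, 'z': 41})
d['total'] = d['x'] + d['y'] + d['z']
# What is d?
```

After line 1: d = {'x': 25, 'y': 6}
After line 2 (y overwritten, z added): d = {'x': 25, 'y': 29, 'z': 41}
After line 3 (total = 25 + 29 + 41 = 95): d = {'x': 25, 'y': 29, 'z': 41, 'total': 95}

{'x': 25, 'y': 29, 'z': 41, 'total': 95}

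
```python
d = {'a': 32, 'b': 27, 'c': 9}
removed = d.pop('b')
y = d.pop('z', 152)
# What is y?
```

After line 1: d = {'a': 32, 'b': 27, 'c': 9}
After line 2 (pop 'b' returns 27): d = {'a': 32, 'c': 9}, removed = 27
After line 3 (pop 'z' missing, returns default 152): d = {'a': 32, 'c': 9}, y = 152

152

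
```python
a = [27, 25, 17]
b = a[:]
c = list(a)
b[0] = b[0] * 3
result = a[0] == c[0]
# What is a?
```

After line 1: a = [27, 25, 17]
After line 2 (b = a[:], copy): a = [27, 25, 17], b = [27, 25, 17]
After line 3 (c = list(a) is a copy, new object): c = [27, 25, 17]
After line 4 (b[0] = 27 * 3 = 81; only b mutates (copy)): a = [27, 25, 17], b = [81, 25, 17], c = [27, 25, 17]
After line 5 (a[0] = 27, c[0] = 27; result = True)

[27, 25, 17]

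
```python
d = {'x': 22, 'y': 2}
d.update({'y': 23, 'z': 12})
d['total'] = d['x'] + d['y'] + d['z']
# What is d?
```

After line 1: d = {'x': 22, 'y': 2}
After line 2 (y overwritten, z added): d = {'x': 22, 'y': 23, 'z': 12}
After line 3 (total = 22 + 23 + 12 = 57): d = {'x': 22, 'y': 23, 'z': 12, 'total': 57}

{'x': 22, 'y': 23, 'z': 12, 'total': 57}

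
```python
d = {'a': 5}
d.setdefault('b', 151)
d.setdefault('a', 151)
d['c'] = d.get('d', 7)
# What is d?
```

After line 1: d = {'a': 5}
After line 2 (setdefault adds 'b'=151): d = {'a': 5, 'b': 151}
After line 3 (setdefault 'a' no-op, already exists): d = {'a': 5, 'b': 151}
After line 4 (get('d', 7) returns default since 'd' not in d): d = {'a': 5, 'b': 151, 'c': 7}

{'a': 5, 'b': 151, 'c': 7}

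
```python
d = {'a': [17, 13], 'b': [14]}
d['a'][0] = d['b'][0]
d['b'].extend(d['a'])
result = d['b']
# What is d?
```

After line 1: d = {'a': [17, 13], 'b': [14]}
After line 2 (a[0] = b[0] = 14): d = {'a': [14, 13], 'b': [14]}
After line 3 (b.extend(a) appends [14, 13]): d = {'a': [14, 13], 'b': [14, 14, 13]}
After line 4: result = d['b'] = [14, 14, 13]

{'a': [14, 13], 'b': [14, 14, 13]}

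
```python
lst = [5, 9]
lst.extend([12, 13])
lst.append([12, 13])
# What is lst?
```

After line 1: lst = [5, 9]
After line 2 (extend unpacks [12, 13]): lst = [5, 9, 12, 13]
After line 3 (append adds [12, 13] as single element): lst = [5, 9, 12, 13, [12, 13]]

[5, 9, 12, 13, [12, 13]]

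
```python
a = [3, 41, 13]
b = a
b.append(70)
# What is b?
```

After line 1: a = [3, 41, 13]
After line 2 (b = a is an alias, same object): a = [3, 41, 13], b = [3, 41, 13]
After line 3 (b.append mutates the shared list): a = [3, 41, 13, 70], b = [3, 41, 13, 70]

[3, 41, 13, 70]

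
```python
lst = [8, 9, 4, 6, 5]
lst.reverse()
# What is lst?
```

[5, 6, 4, 9, 8]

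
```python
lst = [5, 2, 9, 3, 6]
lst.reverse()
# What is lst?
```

[6, 3, 9, 2, 5]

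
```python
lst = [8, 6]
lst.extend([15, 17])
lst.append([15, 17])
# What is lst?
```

After line 1: lst = [8, 6]
After line 2 (extend unpacks [15, 17]): lst = [8, 6, 15, 17]
After line 3 (append adds [15, 17] as single element): lst = [8, 6, 15, 17, [15, 17]]

[8, 6, 15, 17, [15, 17]]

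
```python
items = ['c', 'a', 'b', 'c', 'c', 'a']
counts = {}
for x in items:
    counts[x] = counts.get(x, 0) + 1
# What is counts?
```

Initial: counts = {}, items = ['c', 'a', 'b', 'c', 'c', 'a']
See 'c': counts = {'c': 1}
See 'a': counts = {'c': 1, 'a': 1}
See 'b': counts = {'c': 1, 'a': 1, 'b': 1}
See 'c': counts = {'c': 2, 'a': 1, 'b': 1}
See 'c': counts = {'c': 3, 'a': 1, 'b': 1}
See 'a': counts = {'c': 3, 'a': 2, 'b': 1}

{'c': 3, 'a': 2, 'b': 1}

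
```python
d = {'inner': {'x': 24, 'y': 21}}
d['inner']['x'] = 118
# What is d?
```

After line 1: d = {'inner': {'x': 24, 'y': 21}}
After line 2 (inner x overwritten): d = {'inner': {'x': 118, 'y': 21}}

{'inner': {'x': 118, 'y': 21}}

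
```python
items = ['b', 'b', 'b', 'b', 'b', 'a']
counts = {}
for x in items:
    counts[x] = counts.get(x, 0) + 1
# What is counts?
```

Initial: counts = {}, items = ['b', 'b', 'b', 'b', 'b', 'a']
See 'b': counts = {'b': 1}
See 'b': counts = {'b': 2}
See 'b': counts = {'b': 3}
See 'b': counts = {'b': 4}
See 'b': counts = {'b': 5}
See 'a': counts = {'b': 5, 'a': 1}

{'b': 5, 'a': 1}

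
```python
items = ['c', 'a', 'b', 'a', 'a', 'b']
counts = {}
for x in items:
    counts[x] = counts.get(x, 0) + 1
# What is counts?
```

Initial: counts = {}, items = ['c', 'a', 'b', 'a', 'a', 'b']
See 'c': counts = {'c': 1}
See 'a': counts = {'c': 1, 'a': 1}
See 'b': counts = {'c': 1, 'a': 1, 'b': 1}
See 'a': counts = {'c': 1, 'a': 2, 'b': 1}
See 'a': counts = {'c': 1, 'a': 3, 'b': 1}
See 'b': counts = {'c': 1, 'a': 3, 'b': 2}

{'c': 1, 'a': 3, 'b': 2}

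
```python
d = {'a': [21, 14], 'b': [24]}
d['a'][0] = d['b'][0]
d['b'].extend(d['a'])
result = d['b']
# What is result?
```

After line 1: d = {'a': [21, 14], 'b': [24]}
After line 2 (a[0] = b[0] = 24): d = {'a': [24, 14], 'b': [24]}
After line 3 (b.extend(a) appends [24, 14]): d = {'a': [24, 14], 'b': [24, 24, 14]}
After line 4: result = d['b'] = [24, 24, 14]

[24, 24, 14]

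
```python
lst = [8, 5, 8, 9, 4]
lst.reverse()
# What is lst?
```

[4, 9, 8, 5, 8]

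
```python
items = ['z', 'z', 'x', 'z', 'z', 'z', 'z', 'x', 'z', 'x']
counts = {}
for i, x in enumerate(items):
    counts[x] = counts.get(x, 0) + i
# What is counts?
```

Initial: counts = {}, items = ['z', 'z', 'x', 'z', 'z', 'z', 'z', 'x', 'z', 'x']
i=0, x='z': counts = {'z': 0}
i=1, x='z': counts = {'z': 1}
i=2, x='x': counts = {'z': 1, 'x': 2}
i=3, x='z': counts = {'z': 4, 'x': 2}
i=4, x='z': counts = {'z': 8, 'x': 2}
i=5, x='z': counts = {'z': 13, 'x': 2}
i=6, x='z': counts = {'z': 19, 'x': 2}
i=7, x='x': counts = {'z': 19, 'x': 9}
i=8, x='z': counts = {'z': 27, 'x': 9}
i=9, x='x': counts = {'z': 27, 'x': 18}

{'z': 27, 'x': 18}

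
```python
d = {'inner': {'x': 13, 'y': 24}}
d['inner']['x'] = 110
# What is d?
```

After line 1: d = {'inner': {'x': 13, 'y': 24}}
After line 2 (inner x overwritten): d = {'inner': {'x': 110, 'y': 24}}

{'inner': {'x': 110, 'y': 24}}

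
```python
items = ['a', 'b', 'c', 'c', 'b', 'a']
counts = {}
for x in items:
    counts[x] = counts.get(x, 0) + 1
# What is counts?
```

Initial: counts = {}, items = ['a', 'b', 'c', 'c', 'b', 'a']
See 'a': counts = {'a': 1}
See 'b': counts = {'a': 1, 'b': 1}
See 'c': counts = {'a': 1, 'b': 1, 'c': 1}
See 'c': counts = {'a': 1, 'b': 1, 'c': 2}
See 'b': counts = {'a': 1, 'b': 2, 'c': 2}
See 'a': counts = {'a': 2, 'b': 2, 'c': 2}

{'a': 2, 'b': 2, 'c': 2}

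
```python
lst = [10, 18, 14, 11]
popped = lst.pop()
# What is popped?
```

11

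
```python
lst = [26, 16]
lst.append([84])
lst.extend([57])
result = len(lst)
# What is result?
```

After line 1: lst = [26, 16]
After line 2 (append adds [84] as single element): lst = [26, 16, [84]]
After line 3 (extend unpacks [57], adds 57): lst = [26, 16, [84], 57]
After line 4: result = len(lst) = 4

4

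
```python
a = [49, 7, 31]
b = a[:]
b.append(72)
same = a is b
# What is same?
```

After line 1: a = [49, 7, 31]
After line 2 (b = a[:] is a shallow copy, new object): a = [49, 7, 31], b = [49, 7, 31]
After line 3 (append only mutates b): a = [49, 7, 31], b = [49, 7, 31, 72]
After line 4 (same = a is b; different objects -> False): same = False

False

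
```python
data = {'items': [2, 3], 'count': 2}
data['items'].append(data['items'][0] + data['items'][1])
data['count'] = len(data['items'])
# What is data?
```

After line 1: data = {'items': [2, 3], 'count': 2}
After line 2 (append 2 + 3 = 5): data = {'items': [2, 3, 5], 'count': 2}
After line 3 (count = len(items) = 3): data = {'items': [2, 3, 5], 'count': 3}

{'items': [2, 3, 5], 'count': 3}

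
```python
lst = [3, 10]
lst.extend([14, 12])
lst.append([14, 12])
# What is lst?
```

After line 1: lst = [3, 10]
After line 2 (extend unpacks [14, 12]): lst = [3, 10, 14, 12]
After line 3 (append adds [14, 12] as single element): lst = [3, 10, 14, 12, [14, 12]]

[3, 10, 14, 12, [14, 12]]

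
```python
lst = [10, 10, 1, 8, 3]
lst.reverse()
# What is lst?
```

[3, 8, 1, 10, 10]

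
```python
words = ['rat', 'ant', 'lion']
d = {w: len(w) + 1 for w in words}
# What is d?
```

{'rat': 4, 'ant': 4, 'lion': 5}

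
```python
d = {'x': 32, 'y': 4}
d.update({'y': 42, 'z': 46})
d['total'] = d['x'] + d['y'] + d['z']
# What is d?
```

After line 1: d = {'x': 32, 'y': 4}
After line 2 (y overwritten, z added): d = {'x': 32, 'y': 42, 'z': 46}
After line 3 (total = 32 + 42 + 46 = 120): d = {'x': 32, 'y': 42, 'z': 46, 'total': 120}

{'x': 32, 'y': 42, 'z': 46, 'total': 120}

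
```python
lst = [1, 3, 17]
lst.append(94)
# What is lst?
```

[1, 3, 17, 94]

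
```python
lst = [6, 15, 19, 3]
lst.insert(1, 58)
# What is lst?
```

[6, 58, 15, 19, 3]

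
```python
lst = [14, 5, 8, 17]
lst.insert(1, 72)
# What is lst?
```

[14, 72, 5, 8, 17]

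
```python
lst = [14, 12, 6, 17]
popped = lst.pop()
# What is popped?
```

17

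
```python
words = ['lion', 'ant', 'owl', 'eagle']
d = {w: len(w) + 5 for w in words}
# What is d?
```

{'lion': 9, 'ant': 8, 'owl': 8, 'eagle': 10}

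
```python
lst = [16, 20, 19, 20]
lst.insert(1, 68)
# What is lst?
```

[16, 68, 20, 19, 20]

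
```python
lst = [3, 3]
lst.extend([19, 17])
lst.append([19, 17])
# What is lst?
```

After line 1: lst = [3, 3]
After line 2 (extend unpacks [19, 17]): lst = [3, 3, 19, 17]
After line 3 (append adds [19, 17] as single element): lst = [3, 3, 19, 17, [19, 17]]

[3, 3, 19, 17, [19, 17]]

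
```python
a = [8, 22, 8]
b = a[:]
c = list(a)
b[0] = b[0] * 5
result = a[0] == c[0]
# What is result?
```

After line 1: a = [8, 22, 8]
After line 2 (b = a[:], copy): a = [8, 22, 8], b = [8, 22, 8]
After line 3 (c = list(a) is a copy, new object): c = [8, 22, 8]
After line 4 (b[0] = 8 * 5 = 40; only b mutates (copy)): a = [8, 22, 8], b = [40, 22, 8], c = [8, 22, 8]
After line 5 (a[0] = 8, c[0] = 8; result = True)

True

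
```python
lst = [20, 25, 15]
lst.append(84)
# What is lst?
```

[20, 25, 15, 84]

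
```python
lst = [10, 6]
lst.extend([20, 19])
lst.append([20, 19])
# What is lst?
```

After line 1: lst = [10, 6]
After line 2 (extend unpacks [20, 19]): lst = [10, 6, 20, 19]
After line 3 (append adds [20, 19] as single element): lst = [10, 6, 20, 19, [20, 19]]

[10, 6, 20, 19, [20, 19]]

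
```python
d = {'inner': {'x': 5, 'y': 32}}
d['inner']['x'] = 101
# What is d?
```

After line 1: d = {'inner': {'x': 5, 'y': 32}}
After line 2 (inner x overwritten): d = {'inner': {'x': 101, 'y': 32}}

{'inner': {'x': 101, 'y': 32}}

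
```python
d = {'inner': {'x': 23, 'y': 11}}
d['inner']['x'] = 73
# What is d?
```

After line 1: d = {'inner': {'x': 23, 'y': 11}}
After line 2 (inner x overwritten): d = {'inner': {'x': 73, 'y': 11}}

{'inner': {'x': 73, 'y': 11}}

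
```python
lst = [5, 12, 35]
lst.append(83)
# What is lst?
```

[5, 12, 35, 83]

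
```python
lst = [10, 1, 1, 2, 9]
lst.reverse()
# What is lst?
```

[9, 2, 1, 1, 10]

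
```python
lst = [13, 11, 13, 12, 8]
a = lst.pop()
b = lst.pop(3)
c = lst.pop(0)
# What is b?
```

After line 1: lst = [13, 11, 13, 12, 8]
After line 2 (pop() -> a = 8): lst = [13, 11, 13, 12]
After line 3 (pop(3) -> b = 12): lst = [13, 11, 13]
After line 4 (pop(0) -> c = 13): lst = [11, 13]

12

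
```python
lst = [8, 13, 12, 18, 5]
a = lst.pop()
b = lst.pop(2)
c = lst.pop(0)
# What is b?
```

After line 1: lst = [8, 13, 12, 18, 5]
After line 2 (pop() -> a = 5): lst = [8, 13, 12, 18]
After line 3 (pop(2) -> b = 12): lst = [8, 13, 18]
After line 4 (pop(0) -> c = 8): lst = [13, 18]

12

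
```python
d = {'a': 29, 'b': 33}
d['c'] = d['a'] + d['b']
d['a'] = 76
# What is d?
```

After line 1: d = {'a': 29, 'b': 33}
After line 2 (d['c'] = 29 + 33): d = {'a': 29, 'b': 33, 'c': 62}
After line 3: d = {'a': 76, 'b': 33, 'c': 62}

{'a': 76, 'b': 33, 'c': 62}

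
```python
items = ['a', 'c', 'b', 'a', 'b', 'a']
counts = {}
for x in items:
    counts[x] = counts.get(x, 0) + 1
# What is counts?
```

Initial: counts = {}, items = ['a', 'c', 'b', 'a', 'b', 'a']
See 'a': counts = {'a': 1}
See 'c': counts = {'a': 1, 'c': 1}
See 'b': counts = {'a': 1, 'c': 1, 'b': 1}
See 'a': counts = {'a': 2, 'c': 1, 'b': 1}
See 'b': counts = {'a': 2, 'c': 1, 'b': 2}
See 'a': counts = {'a': 3, 'c': 1, 'b': 2}

{'a': 3, 'c': 1, 'b': 2}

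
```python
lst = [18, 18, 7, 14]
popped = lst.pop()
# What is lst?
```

[18, 18, 7]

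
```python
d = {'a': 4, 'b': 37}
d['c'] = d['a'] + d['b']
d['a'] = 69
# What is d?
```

After line 1: d = {'a': 4, 'b': 37}
After line 2 (d['c'] = 4 + 37): d = {'a': 4, 'b': 37, 'c': 41}
After line 3: d = {'a': 69, 'b': 37, 'c': 41}

{'a': 69, 'b': 37, 'c': 41}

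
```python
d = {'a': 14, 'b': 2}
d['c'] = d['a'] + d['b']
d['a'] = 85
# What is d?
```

After line 1: d = {'a': 14, 'b': 2}
After line 2 (d['c'] = 14 + 2): d = {'a': 14, 'b': 2, 'c': 16}
After line 3: d = {'a': 85, 'b': 2, 'c': 16}

{'a': 85, 'b': 2, 'c': 16}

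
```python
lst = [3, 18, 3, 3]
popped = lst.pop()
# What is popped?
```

3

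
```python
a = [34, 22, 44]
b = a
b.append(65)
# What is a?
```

After line 1: a = [34, 22, 44]
After line 2 (b = a is an alias, same object): a = [34, 22, 44], b = [34, 22, 44]
After line 3 (b.append mutates the shared list): a = [34, 22, 44, 65], b = [34, 22, 44, 65]

[34, 22, 44, 65]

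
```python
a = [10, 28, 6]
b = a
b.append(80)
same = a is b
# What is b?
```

After line 1: a = [10, 28, 6]
After line 2 (b = a is an alias, same object): a = [10, 28, 6], b = [10, 28, 6]
After line 3 (b.append mutates the shared list): a = [10, 28, 6, 80], b = [10, 28, 6, 80]
After line 4 (same = a is b; same object -> True): same = True

[10, 28, 6, 80]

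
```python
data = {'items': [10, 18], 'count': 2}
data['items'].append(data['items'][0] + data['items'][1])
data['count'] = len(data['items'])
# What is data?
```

After line 1: data = {'items': [10, 18], 'count': 2}
After line 2 (append 10 + 18 = 28): data = {'items': [10, 18, 28], 'count': 2}
After line 3 (count = len(items) = 3): data = {'items': [10, 18, 28], 'count': 3}

{'items': [10, 18, 28], 'count': 3}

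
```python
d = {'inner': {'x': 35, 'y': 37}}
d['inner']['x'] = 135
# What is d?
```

After line 1: d = {'inner': {'x': 35, 'y': 37}}
After line 2 (inner x overwritten): d = {'inner': {'x': 135, 'y': 37}}

{'inner': {'x': 135, 'y': 37}}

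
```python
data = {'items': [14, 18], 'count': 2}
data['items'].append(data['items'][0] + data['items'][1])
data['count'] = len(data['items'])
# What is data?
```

After line 1: data = {'items': [14, 18], 'count': 2}
After line 2 (append 14 + 18 = 32): data = {'items': [14, 18, 32], 'count': 2}
After line 3 (count = len(items) = 3): data = {'items': [14, 18, 32], 'count': 3}

{'items': [14, 18, 32], 'count': 3}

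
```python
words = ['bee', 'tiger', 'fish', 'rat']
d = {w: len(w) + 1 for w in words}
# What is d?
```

{'bee': 4, 'tiger': 6, 'fish': 5, 'rat': 4}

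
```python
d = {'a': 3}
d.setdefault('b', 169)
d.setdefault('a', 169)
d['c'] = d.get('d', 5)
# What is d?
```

After line 1: d = {'a': 3}
After line 2 (setdefault adds 'b'=169): d = {'a': 3, 'b': 169}
After line 3 (setdefault 'a' no-op, already exists): d = {'a': 3, 'b': 169}
After line 4 (get('d', 5) returns default since 'd' not in d): d = {'a': 3, 'b': 169, 'c': 5}

{'a': 3, 'b': 169, 'c': 5}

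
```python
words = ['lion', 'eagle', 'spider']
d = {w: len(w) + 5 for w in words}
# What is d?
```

{'lion': 9, 'eagle': 10, 'spider': 11}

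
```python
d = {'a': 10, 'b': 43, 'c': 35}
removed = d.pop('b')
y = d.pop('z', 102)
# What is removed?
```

After line 1: d = {'a': 10, 'b': 43, 'c': 35}
After line 2 (pop 'b' returns 43): d = {'a': 10, 'c': 35}, removed = 43
After line 3 (pop 'z' missing, returns default 102): d = {'a': 10, 'c': 35}, y = 102

43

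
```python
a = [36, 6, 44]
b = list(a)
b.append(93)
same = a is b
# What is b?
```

After line 1: a = [36, 6, 44]
After line 2 (b = list(a) is a shallow copy, new object): a = [36, 6, 44], b = [36, 6, 44]
After line 3 (append only mutates b): a = [36, 6, 44], b = [36, 6, 44, 93]
After line 4 (same = a is b; different objects -> False): same = False

[36, 6, 44, 93]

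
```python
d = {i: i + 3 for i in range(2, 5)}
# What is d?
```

{2: 5, 3: 6, 4: 7}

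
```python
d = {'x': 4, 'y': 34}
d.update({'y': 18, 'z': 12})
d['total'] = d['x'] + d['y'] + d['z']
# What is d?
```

After line 1: d = {'x': 4, 'y': 34}
After line 2 (y overwritten, z added): d = {'x': 4, 'y': 18, 'z': 12}
After line 3 (total = 4 + 18 + 12 = 34): d = {'x': 4, 'y': 18, 'z': 12, 'total': 34}

{'x': 4, 'y': 18, 'z': 12, 'total': 34}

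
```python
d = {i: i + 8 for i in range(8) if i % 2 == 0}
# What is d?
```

{0: 8, 2: 10, 4: 12, 6: 14}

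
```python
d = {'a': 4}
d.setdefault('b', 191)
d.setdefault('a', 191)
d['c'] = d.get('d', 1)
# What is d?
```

After line 1: d = {'a': 4}
After line 2 (setdefault adds 'b'=191): d = {'a': 4, 'b': 191}
After line 3 (setdefault 'a' no-op, already exists): d = {'a': 4, 'b': 191}
After line 4 (get('d', 1) returns default since 'd' not in d): d = {'a': 4, 'b': 191, 'c': 1}

{'a': 4, 'b': 191, 'c': 1}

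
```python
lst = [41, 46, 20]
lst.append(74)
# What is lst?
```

[41, 46, 20, 74]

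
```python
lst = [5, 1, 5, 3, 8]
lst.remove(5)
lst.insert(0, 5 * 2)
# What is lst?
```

After line 1: lst = [5, 1, 5, 3, 8]
After line 2 (remove first 5): lst = [1, 5, 3, 8]
After line 3 (insert 10 at index 0): lst = [10, 1, 5, 3, 8]

[10, 1, 5, 3, 8]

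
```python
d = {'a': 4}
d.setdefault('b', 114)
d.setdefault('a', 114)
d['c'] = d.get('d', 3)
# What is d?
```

After line 1: d = {'a': 4}
After line 2 (setdefault adds 'b'=114): d = {'a': 4, 'b': 114}
After line 3 (setdefault 'a' no-op, already exists): d = {'a': 4, 'b': 114}
After line 4 (get('d', 3) returns default since 'd' not in d): d = {'a': 4, 'b': 114, 'c': 3}

{'a': 4, 'b': 114, 'c': 3}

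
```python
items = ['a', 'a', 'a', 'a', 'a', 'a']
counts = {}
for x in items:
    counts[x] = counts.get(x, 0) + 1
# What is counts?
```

Initial: counts = {}, items = ['a', 'a', 'a', 'a', 'a', 'a']
See 'a': counts = {'a': 1}
See 'a': counts = {'a': 2}
See 'a': counts = {'a': 3}
See 'a': counts = {'a': 4}
See 'a': counts = {'a': 5}
See 'a': counts = {'a': 6}

{'a': 6}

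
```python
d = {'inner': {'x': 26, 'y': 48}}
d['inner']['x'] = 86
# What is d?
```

After line 1: d = {'inner': {'x': 26, 'y': 48}}
After line 2 (inner x overwritten): d = {'inner': {'x': 86, 'y': 48}}

{'inner': {'x': 86, 'y': 48}}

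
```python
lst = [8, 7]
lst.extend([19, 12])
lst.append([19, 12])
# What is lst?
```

After line 1: lst = [8, 7]
After line 2 (extend unpacks [19, 12]): lst = [8, 7, 19, 12]
After line 3 (append adds [19, 12] as single element): lst = [8, 7, 19, 12, [19, 12]]

[8, 7, 19, 12, [19, 12]]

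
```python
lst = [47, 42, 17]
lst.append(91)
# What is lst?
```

[47, 42, 17, 91]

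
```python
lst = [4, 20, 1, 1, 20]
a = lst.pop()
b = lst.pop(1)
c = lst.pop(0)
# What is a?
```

After line 1: lst = [4, 20, 1, 1, 20]
After line 2 (pop() -> a = 20): lst = [4, 20, 1, 1]
After line 3 (pop(1) -> b = 20): lst = [4, 1, 1]
After line 4 (pop(0) -> c = 4): lst = [1, 1]

20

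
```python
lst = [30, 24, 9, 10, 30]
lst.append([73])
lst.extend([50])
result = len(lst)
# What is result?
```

After line 1: lst = [30, 24, 9, 10, 30]
After line 2 (append adds [73] as single element): lst = [30, 24, 9, 10, 30, [73]]
After line 3 (extend unpacks [50], adds 50): lst = [30, 24, 9, 10, 30, [73], 50]
After line 4: result = len(lst) = 7

7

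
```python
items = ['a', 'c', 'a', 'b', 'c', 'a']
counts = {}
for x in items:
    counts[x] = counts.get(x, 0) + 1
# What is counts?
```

Initial: counts = {}, items = ['a', 'c', 'a', 'b', 'c', 'a']
See 'a': counts = {'a': 1}
See 'c': counts = {'a': 1, 'c': 1}
See 'a': counts = {'a': 2, 'c': 1}
See 'b': counts = {'a': 2, 'c': 1, 'b': 1}
See 'c': counts = {'a': 2, 'c': 2, 'b': 1}
See 'a': counts = {'a': 3, 'c': 2, 'b': 1}

{'a': 3, 'c': 2, 'b': 1}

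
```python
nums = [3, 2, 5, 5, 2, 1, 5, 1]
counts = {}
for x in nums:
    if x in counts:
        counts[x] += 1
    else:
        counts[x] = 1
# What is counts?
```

Initial: counts = {}, nums = [3, 2, 5, 5, 2, 1, 5, 1]
See 3: counts = {3: 1}
See 2: counts = {3: 1, 2: 1}
See 5: counts = {3: 1, 2: 1, 5: 1}
See 5: counts = {3: 1, 2: 1, 5: 2}
See 2: counts = {3: 1, 2: 2, 5: 2}
See 1: counts = {3: 1, 2: 2, 5: 2, 1: 1}
See 5: counts = {3: 1, 2: 2, 5: 3, 1: 1}
See 1: counts = {3: 1, 2: 2, 5: 3, 1: 2}

{3: 1, 2: 2, 5: 3, 1: 2}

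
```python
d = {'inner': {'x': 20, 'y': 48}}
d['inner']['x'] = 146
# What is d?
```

After line 1: d = {'inner': {'x': 20, 'y': 48}}
After line 2 (inner x overwritten): d = {'inner': {'x': 146, 'y': 48}}

{'inner': {'x': 146, 'y': 48}}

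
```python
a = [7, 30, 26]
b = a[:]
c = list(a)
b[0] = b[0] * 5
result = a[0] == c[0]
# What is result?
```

After line 1: a = [7, 30, 26]
After line 2 (b = a[:], copy): a = [7, 30, 26], b = [7, 30, 26]
After line 3 (c = list(a) is a copy, new object): c = [7, 30, 26]
After line 4 (b[0] = 7 * 5 = 35; only b mutates (copy)): a = [7, 30, 26], b = [35, 30, 26], c = [7, 30, 26]
After line 5 (a[0] = 7, c[0] = 7; result = True)

True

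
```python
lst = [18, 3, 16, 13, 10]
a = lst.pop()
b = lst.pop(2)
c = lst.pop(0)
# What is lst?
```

After line 1: lst = [18, 3, 16, 13, 10]
After line 2 (pop() -> a = 10): lst = [18, 3, 16, 13]
After line 3 (pop(2) -> b = 16): lst = [18, 3, 13]
After line 4 (pop(0) -> c = 18): lst = [3, 13]

[3, 13]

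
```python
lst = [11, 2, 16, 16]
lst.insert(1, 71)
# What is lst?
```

[11, 71, 2, 16, 16]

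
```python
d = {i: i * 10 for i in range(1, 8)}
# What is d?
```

{1: 10, 2: 20, 3: 30, 4: 40, 5: 50, 6: 60, 7: 70}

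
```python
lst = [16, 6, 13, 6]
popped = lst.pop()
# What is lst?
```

[16, 6, 13]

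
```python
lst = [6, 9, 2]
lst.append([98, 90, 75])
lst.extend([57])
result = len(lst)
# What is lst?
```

After line 1: lst = [6, 9, 2]
After line 2 (append adds [98, 90, 75] as single element): lst = [6, 9, 2, [98, 90, 75]]
After line 3 (extend unpacks [57], adds 57): lst = [6, 9, 2, [98, 90, 75], 57]
After line 4: result = len(lst) = 5

[6, 9, 2, [98, 90, 75], 57]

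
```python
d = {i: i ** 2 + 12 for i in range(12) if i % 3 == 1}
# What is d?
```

{1: 13, 4: 28, 7: 61, 10: 112}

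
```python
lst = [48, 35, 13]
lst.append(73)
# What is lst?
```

[48, 35, 13, 73]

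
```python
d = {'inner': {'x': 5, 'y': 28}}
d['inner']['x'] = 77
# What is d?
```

After line 1: d = {'inner': {'x': 5, 'y': 28}}
After line 2 (inner x overwritten): d = {'inner': {'x': 77, 'y': 28}}

{'inner': {'x': 77, 'y': 28}}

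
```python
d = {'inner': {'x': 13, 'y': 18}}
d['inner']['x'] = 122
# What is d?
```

After line 1: d = {'inner': {'x': 13, 'y': 18}}
After line 2 (inner x overwritten): d = {'inner': {'x': 122, 'y': 18}}

{'inner': {'x': 122, 'y': 18}}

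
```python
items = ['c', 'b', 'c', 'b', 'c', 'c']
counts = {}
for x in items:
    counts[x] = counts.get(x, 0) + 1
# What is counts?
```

Initial: counts = {}, items = ['c', 'b', 'c', 'b', 'c', 'c']
See 'c': counts = {'c': 1}
See 'b': counts = {'c': 1, 'b': 1}
See 'c': counts = {'c': 2, 'b': 1}
See 'b': counts = {'c': 2, 'b': 2}
See 'c': counts = {'c': 3, 'b': 2}
See 'c': counts = {'c': 4, 'b': 2}

{'c': 4, 'b': 2}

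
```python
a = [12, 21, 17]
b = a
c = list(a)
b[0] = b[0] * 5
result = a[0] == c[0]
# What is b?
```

After line 1: a = [12, 21, 17]
After line 2 (b = a, alias): a = [12, 21, 17], b = [12, 21, 17]
After line 3 (c = list(a) is a copy, new object): c = [12, 21, 17]
After line 4 (b[0] = 12 * 5 = 60; mutates shared a/b): a = b = [60, 21, 17], c = [12, 21, 17]
After line 5 (a[0] = 60, c[0] = 12; result = False)

[60, 21, 17]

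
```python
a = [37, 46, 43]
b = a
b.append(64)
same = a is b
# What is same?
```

After line 1: a = [37, 46, 43]
After line 2 (b = a is an alias, same object): a = [37, 46, 43], b = [37, 46, 43]
After line 3 (b.append mutates the shared list): a = [37, 46, 43, 64], b = [37, 46, 43, 64]
After line 4 (same = a is b; same object -> True): same = True

True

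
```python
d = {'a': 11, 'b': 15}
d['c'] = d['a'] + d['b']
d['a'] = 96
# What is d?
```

After line 1: d = {'a': 11, 'b': 15}
After line 2 (d['c'] = 11 + 15): d = {'a': 11, 'b': 15, 'c': 26}
After line 3: d = {'a': 96, 'b': 15, 'c': 26}

{'a': 96, 'b': 15, 'c': 26}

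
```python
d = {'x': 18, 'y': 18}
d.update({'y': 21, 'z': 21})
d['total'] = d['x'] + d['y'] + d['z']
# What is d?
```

After line 1: d = {'x': 18, 'y': 18}
After line 2 (y overwritten, z added): d = {'x': 18, 'y': 21, 'z': 21}
After line 3 (total = 18 + 21 + 21 = 60): d = {'x': 18, 'y': 21, 'z': 21, 'total': 60}

{'x': 18, 'y': 21, 'z': 21, 'total': 60}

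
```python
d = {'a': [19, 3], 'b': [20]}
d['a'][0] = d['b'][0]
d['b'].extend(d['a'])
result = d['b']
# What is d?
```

After line 1: d = {'a': [19, 3], 'b': [20]}
After line 2 (a[0] = b[0] = 20): d = {'a': [20, 3], 'b': [20]}
After line 3 (b.extend(a) appends [20, 3]): d = {'a': [20, 3], 'b': [20, 20, 3]}
After line 4: result = d['b'] = [20, 20, 3]

{'a': [20, 3], 'b': [20, 20, 3]}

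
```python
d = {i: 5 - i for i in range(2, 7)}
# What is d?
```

{2: 3, 3: 2, 4: 1, 5: 0, 6: -1}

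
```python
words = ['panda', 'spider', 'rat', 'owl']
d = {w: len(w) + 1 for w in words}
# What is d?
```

{'panda': 6, 'spider': 7, 'rat': 4, 'owl': 4}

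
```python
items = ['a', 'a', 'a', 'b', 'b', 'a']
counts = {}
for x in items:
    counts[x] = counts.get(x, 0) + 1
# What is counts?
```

Initial: counts = {}, items = ['a', 'a', 'a', 'b', 'b', 'a']
See 'a': counts = {'a': 1}
See 'a': counts = {'a': 2}
See 'a': counts = {'a': 3}
See 'b': counts = {'a': 3, 'b': 1}
See 'b': counts = {'a': 3, 'b': 2}
See 'a': counts = {'a': 4, 'b': 2}

{'a': 4, 'b': 2}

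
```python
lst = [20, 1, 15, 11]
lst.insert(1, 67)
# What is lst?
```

[20, 67, 1, 15, 11]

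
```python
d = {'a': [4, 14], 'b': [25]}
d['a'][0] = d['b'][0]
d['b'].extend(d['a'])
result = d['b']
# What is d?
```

After line 1: d = {'a': [4, 14], 'b': [25]}
After line 2 (a[0] = b[0] = 25): d = {'a': [25, 14], 'b': [25]}
After line 3 (b.extend(a) appends [25, 14]): d = {'a': [25, 14], 'b': [25, 25, 14]}
After line 4: result = d['b'] = [25, 25, 14]

{'a': [25, 14], 'b': [25, 25, 14]}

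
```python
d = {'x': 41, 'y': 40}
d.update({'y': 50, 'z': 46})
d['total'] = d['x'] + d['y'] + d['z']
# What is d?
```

After line 1: d = {'x': 41, 'y': 40}
After line 2 (y overwritten, z added): d = {'x': 41, 'y': 50, 'z': 46}
After line 3 (total = 41 + 50 + 46 = 137): d = {'x': 41, 'y': 50, 'z': 46, 'total': 137}

{'x': 41, 'y': 50, 'z': 46, 'total': 137}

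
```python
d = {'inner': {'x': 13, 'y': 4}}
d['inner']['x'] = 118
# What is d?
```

After line 1: d = {'inner': {'x': 13, 'y': 4}}
After line 2 (inner x overwritten): d = {'inner': {'x': 118, 'y': 4}}

{'inner': {'x': 118, 'y': 4}}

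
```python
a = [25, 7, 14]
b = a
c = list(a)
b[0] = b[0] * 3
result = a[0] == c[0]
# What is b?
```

After line 1: a = [25, 7, 14]
After line 2 (b = a, alias): a = [25, 7, 14], b = [25, 7, 14]
After line 3 (c = list(a) is a copy, new object): c = [25, 7, 14]
After line 4 (b[0] = 25 * 3 = 75; mutates shared a/b): a = b = [75, 7, 14], c = [25, 7, 14]
After line 5 (a[0] = 75, c[0] = 25; result = False)

[75, 7, 14]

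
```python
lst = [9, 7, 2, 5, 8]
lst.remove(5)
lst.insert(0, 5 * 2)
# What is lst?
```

After line 1: lst = [9, 7, 2, 5, 8]
After line 2 (remove first 5): lst = [9, 7, 2, 8]
After line 3 (insert 10 at index 0): lst = [10, 9, 7, 2, 8]

[10, 9, 7, 2, 8]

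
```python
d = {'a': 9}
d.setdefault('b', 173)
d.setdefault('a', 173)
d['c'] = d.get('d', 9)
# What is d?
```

After line 1: d = {'a': 9}
After line 2 (setdefault adds 'b'=173): d = {'a': 9, 'b': 173}
After line 3 (setdefault 'a' no-op, already exists): d = {'a': 9, 'b': 173}
After line 4 (get('d', 9) returns default since 'd' not in d): d = {'a': 9, 'b': 173, 'c': 9}

{'a': 9, 'b': 173, 'c': 9}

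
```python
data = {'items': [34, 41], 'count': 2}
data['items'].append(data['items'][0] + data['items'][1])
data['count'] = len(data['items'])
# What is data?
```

After line 1: data = {'items': [34, 41], 'count': 2}
After line 2 (append 34 + 41 = 75): data = {'items': [34, 41, 75], 'count': 2}
After line 3 (count = len(items) = 3): data = {'items': [34, 41, 75], 'count': 3}

{'items': [34, 41, 75], 'count': 3}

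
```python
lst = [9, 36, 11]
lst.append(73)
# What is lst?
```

[9, 36, 11, 73]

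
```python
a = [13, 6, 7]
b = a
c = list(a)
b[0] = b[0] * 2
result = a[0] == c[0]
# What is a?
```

After line 1: a = [13, 6, 7]
After line 2 (b = a, alias): a = [13, 6, 7], b = [13, 6, 7]
After line 3 (c = list(a) is a copy, new object): c = [13, 6, 7]
After line 4 (b[0] = 13 * 2 = 26; mutates shared a/b): a = b = [26, 6, 7], c = [13, 6, 7]
After line 5 (a[0] = 26, c[0] = 13; result = False)

[26, 6, 7]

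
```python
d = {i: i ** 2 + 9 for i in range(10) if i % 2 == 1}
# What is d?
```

{1: 10, 3: 18, 5: 34, 7: 58, 9: 90}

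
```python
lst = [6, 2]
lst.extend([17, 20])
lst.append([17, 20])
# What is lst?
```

After line 1: lst = [6, 2]
After line 2 (extend unpacks [17, 20]): lst = [6, 2, 17, 20]
After line 3 (append adds [17, 20] as single element): lst = [6, 2, 17, 20, [17, 20]]

[6, 2, 17, 20, [17, 20]]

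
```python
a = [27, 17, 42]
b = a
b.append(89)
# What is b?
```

After line 1: a = [27, 17, 42]
After line 2 (b = a is an alias, same object): a = [27, 17, 42], b = [27, 17, 42]
After line 3 (b.append mutates the shared list): a = [27, 17, 42, 89], b = [27, 17, 42, 89]

[27, 17, 42, 89]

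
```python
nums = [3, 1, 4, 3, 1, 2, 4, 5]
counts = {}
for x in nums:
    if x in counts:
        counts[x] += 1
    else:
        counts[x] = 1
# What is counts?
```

Initial: counts = {}, nums = [3, 1, 4, 3, 1, 2, 4, 5]
See 3: counts = {3: 1}
See 1: counts = {3: 1, 1: 1}
See 4: counts = {3: 1, 1: 1, 4: 1}
See 3: counts = {3: 2, 1: 1, 4: 1}
See 1: counts = {3: 2, 1: 2, 4: 1}
See 2: counts = {3: 2, 1: 2, 4: 1, 2: 1}
See 4: counts = {3: 2, 1: 2, 4: 2, 2: 1}
See 5: counts = {3: 2, 1: 2, 4: 2, 2: 1, 5: 1}

{3: 2, 1: 2, 4: 2, 2: 1, 5: 1}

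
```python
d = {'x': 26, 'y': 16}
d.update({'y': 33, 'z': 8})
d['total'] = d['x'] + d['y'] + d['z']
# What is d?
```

After line 1: d = {'x': 26, 'y': 16}
After line 2 (y overwritten, z added): d = {'x': 26, 'y': 33, 'z': 8}
After line 3 (total = 26 + 33 + 8 = 67): d = {'x': 26, 'y': 33, 'z': 8, 'total': 67}

{'x': 26, 'y': 33, 'z': 8, 'total': 67}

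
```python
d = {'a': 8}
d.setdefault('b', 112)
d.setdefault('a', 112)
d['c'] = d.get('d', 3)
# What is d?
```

After line 1: d = {'a': 8}
After line 2 (setdefault adds 'b'=112): d = {'a': 8, 'b': 112}
After line 3 (setdefault 'a' no-op, already exists): d = {'a': 8, 'b': 112}
After line 4 (get('d', 3) returns default since 'd' not in d): d = {'a': 8, 'b': 112, 'c': 3}

{'a': 8, 'b': 112, 'c': 3}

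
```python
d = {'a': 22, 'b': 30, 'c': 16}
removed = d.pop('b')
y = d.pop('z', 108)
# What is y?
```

After line 1: d = {'a': 22, 'b': 30, 'c': 16}
After line 2 (pop 'b' returns 30): d = {'a': 22, 'c': 16}, removed = 30
After line 3 (pop 'z' missing, returns default 108): d = {'a': 22, 'c': 16}, y = 108

108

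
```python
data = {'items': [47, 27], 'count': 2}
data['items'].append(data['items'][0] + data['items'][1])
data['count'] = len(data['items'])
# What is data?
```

After line 1: data = {'items': [47, 27], 'count': 2}
After line 2 (append 47 + 27 = 74): data = {'items': [47, 27, 74], 'count': 2}
After line 3 (count = len(items) = 3): data = {'items': [47, 27, 74], 'count': 3}

{'items': [47, 27, 74], 'count': 3}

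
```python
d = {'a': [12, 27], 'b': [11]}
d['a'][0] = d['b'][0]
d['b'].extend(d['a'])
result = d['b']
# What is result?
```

After line 1: d = {'a': [12, 27], 'b': [11]}
After line 2 (a[0] = b[0] = 11): d = {'a': [11, 27], 'b': [11]}
After line 3 (b.extend(a) appends [11, 27]): d = {'a': [11, 27], 'b': [11, 11, 27]}
After line 4: result = d['b'] = [11, 11, 27]

[11, 11, 27]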